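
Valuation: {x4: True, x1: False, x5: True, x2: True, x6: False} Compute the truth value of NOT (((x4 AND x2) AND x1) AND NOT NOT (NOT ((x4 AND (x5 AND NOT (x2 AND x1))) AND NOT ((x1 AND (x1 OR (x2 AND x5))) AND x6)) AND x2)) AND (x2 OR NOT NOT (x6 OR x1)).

x4 AND x2 = True AND True = True
(x4 AND x2) AND x1 = True AND False = False
x2 AND x1 = True AND False = False
NOT (x2 AND x1) = NOT False = True
x5 AND NOT (x2 AND x1) = True AND True = True
x4 AND (x5 AND NOT (x2 AND x1)) = True AND True = True
x2 AND x5 = True AND True = True
x1 OR (x2 AND x5) = False OR True = True
x1 AND (x1 OR (x2 AND x5)) = False AND True = False
(x1 AND (x1 OR (x2 AND x5))) AND x6 = False AND False = False
NOT ((x1 AND (x1 OR (x2 AND x5))) AND x6) = NOT False = True
(x4 AND (x5 AND NOT (x2 AND x1))) AND NOT ((x1 AND (x1 OR (x2 AND x5))) AND x6) = True AND True = True
NOT ((x4 AND (x5 AND NOT (x2 AND x1))) AND NOT ((x1 AND (x1 OR (x2 AND x5))) AND x6)) = NOT True = False
NOT ((x4 AND (x5 AND NOT (x2 AND x1))) AND NOT ((x1 AND (x1 OR (x2 AND x5))) AND x6)) AND x2 = False AND True = False
NOT (NOT ((x4 AND (x5 AND NOT (x2 AND x1))) AND NOT ((x1 AND (x1 OR (x2 AND x5))) AND x6)) AND x2) = NOT False = True
NOT NOT (NOT ((x4 AND (x5 AND NOT (x2 AND x1))) AND NOT ((x1 AND (x1 OR (x2 AND x5))) AND x6)) AND x2) = NOT True = False
((x4 AND x2) AND x1) AND NOT NOT (NOT ((x4 AND (x5 AND NOT (x2 AND x1))) AND NOT ((x1 AND (x1 OR (x2 AND x5))) AND x6)) AND x2) = False AND False = False
NOT (((x4 AND x2) AND x1) AND NOT NOT (NOT ((x4 AND (x5 AND NOT (x2 AND x1))) AND NOT ((x1 AND (x1 OR (x2 AND x5))) AND x6)) AND x2)) = NOT False = True
x6 OR x1 = False OR False = False
NOT (x6 OR x1) = NOT False = True
NOT NOT (x6 OR x1) = NOT True = False
x2 OR NOT NOT (x6 OR x1) = True OR False = True
NOT (((x4 AND x2) AND x1) AND NOT NOT (NOT ((x4 AND (x5 AND NOT (x2 AND x1))) AND NOT ((x1 AND (x1 OR (x2 AND x5))) AND x6)) AND x2)) AND (x2 OR NOT NOT (x6 OR x1)) = True AND True = True

True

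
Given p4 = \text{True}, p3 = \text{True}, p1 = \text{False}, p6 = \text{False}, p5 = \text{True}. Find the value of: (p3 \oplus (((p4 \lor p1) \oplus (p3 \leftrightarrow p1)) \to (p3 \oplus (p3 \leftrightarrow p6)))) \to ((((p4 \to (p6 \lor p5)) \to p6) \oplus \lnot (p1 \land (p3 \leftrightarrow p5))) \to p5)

p4 \lor p1 = \text{True} \lor \text{False} = \text{True}
p3 \leftrightarrow p1 = \text{True} \leftrightarrow \text{False} = \text{False}
(p4 \lor p1) \oplus (p3 \leftrightarrow p1) = \text{True} \oplus \text{False} = \text{True}
p3 \leftrightarrow p6 = \text{True} \leftrightarrow \text{False} = \text{False}
p3 \oplus (p3 \leftrightarrow p6) = \text{True} \oplus \text{False} = \text{True}
((p4 \lor p1) \oplus (p3 \leftrightarrow p1)) \to (p3 \oplus (p3 \leftrightarrow p6)) = \text{True} \to \text{True} = \text{True}
p3 \oplus (((p4 \lor p1) \oplus (p3 \leftrightarrow p1)) \to (p3 \oplus (p3 \leftrightarrow p6))) = \text{True} \oplus \text{True} = \text{False}
p6 \lor p5 = \text{False} \lor \text{True} = \text{True}
p4 \to (p6 \lor p5) = \text{True} \to \text{True} = \text{True}
(p4 \to (p6 \lor p5)) \to p6 = \text{True} \to \text{False} = \text{False}
p3 \leftrightarrow p5 = \text{True} \leftrightarrow \text{True} = \text{True}
p1 \land (p3 \leftrightarrow p5) = \text{False} \land \text{True} = \text{False}
\lnot (p1 \land (p3 \leftrightarrow p5)) = \lnot \text{False} = \text{True}
((p4 \to (p6 \lor p5)) \to p6) \oplus \lnot (p1 \land (p3 \leftrightarrow p5)) = \text{False} \oplus \text{True} = \text{True}
(((p4 \to (p6 \lor p5)) \to p6) \oplus \lnot (p1 \land (p3 \leftrightarrow p5))) \to p5 = \text{True} \to \text{True} = \text{True}
(p3 \oplus (((p4 \lor p1) \oplus (p3 \leftrightarrow p1)) \to (p3 \oplus (p3 \leftrightarrow p6)))) \to ((((p4 \to (p6 \lor p5)) \to p6) \oplus \lnot (p1 \land (p3 \leftrightarrow p5))) \to p5) = \text{False} \to \text{True} = \text{True}

\text{True}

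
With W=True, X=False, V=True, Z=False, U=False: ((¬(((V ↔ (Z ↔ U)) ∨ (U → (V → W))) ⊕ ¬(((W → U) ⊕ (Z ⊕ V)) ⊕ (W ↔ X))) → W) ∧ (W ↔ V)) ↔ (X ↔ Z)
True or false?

True

Z ↔ U = False ↔ False = True
V ↔ (Z ↔ U) = True ↔ True = True
V → W = True → True = True
U → (V → W) = False → True = True
(V ↔ (Z ↔ U)) ∨ (U → (V → W)) = True ∨ True = True
W → U = True → False = False
Z ⊕ V = False ⊕ True = True
(W → U) ⊕ (Z ⊕ V) = False ⊕ True = True
W ↔ X = True ↔ False = False
((W → U) ⊕ (Z ⊕ V)) ⊕ (W ↔ X) = True ⊕ False = True
¬(((W → U) ⊕ (Z ⊕ V)) ⊕ (W ↔ X)) = ¬True = False
((V ↔ (Z ↔ U)) ∨ (U → (V → W))) ⊕ ¬(((W → U) ⊕ (Z ⊕ V)) ⊕ (W ↔ X)) = True ⊕ False = True
¬(((V ↔ (Z ↔ U)) ∨ (U → (V → W))) ⊕ ¬(((W → U) ⊕ (Z ⊕ V)) ⊕ (W ↔ X))) = ¬True = False
¬(((V ↔ (Z ↔ U)) ∨ (U → (V → W))) ⊕ ¬(((W → U) ⊕ (Z ⊕ V)) ⊕ (W ↔ X))) → W = False → True = True
W ↔ V = True ↔ True = True
(¬(((V ↔ (Z ↔ U)) ∨ (U → (V → W))) ⊕ ¬(((W → U) ⊕ (Z ⊕ V)) ⊕ (W ↔ X))) → W) ∧ (W ↔ V) = True ∧ True = True
X ↔ Z = False ↔ False = True
((¬(((V ↔ (Z ↔ U)) ∨ (U → (V → W))) ⊕ ¬(((W → U) ⊕ (Z ⊕ V)) ⊕ (W ↔ X))) → W) ∧ (W ↔ V)) ↔ (X ↔ Z) = True ↔ True = True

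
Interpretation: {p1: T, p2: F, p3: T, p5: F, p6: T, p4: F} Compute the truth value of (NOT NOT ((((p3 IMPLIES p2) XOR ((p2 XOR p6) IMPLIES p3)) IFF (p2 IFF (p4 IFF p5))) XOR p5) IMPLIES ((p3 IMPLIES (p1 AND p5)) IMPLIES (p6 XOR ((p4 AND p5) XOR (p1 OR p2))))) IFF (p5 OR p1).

T

p3 IMPLIES p2 = T IMPLIES F = F
p2 XOR p6 = F XOR T = T
(p2 XOR p6) IMPLIES p3 = T IMPLIES T = T
(p3 IMPLIES p2) XOR ((p2 XOR p6) IMPLIES p3) = F XOR T = T
p4 IFF p5 = F IFF F = T
p2 IFF (p4 IFF p5) = F IFF T = F
((p3 IMPLIES p2) XOR ((p2 XOR p6) IMPLIES p3)) IFF (p2 IFF (p4 IFF p5)) = T IFF F = F
(((p3 IMPLIES p2) XOR ((p2 XOR p6) IMPLIES p3)) IFF (p2 IFF (p4 IFF p5))) XOR p5 = F XOR F = F
NOT ((((p3 IMPLIES p2) XOR ((p2 XOR p6) IMPLIES p3)) IFF (p2 IFF (p4 IFF p5))) XOR p5) = NOT F = T
NOT NOT ((((p3 IMPLIES p2) XOR ((p2 XOR p6) IMPLIES p3)) IFF (p2 IFF (p4 IFF p5))) XOR p5) = NOT T = F
p1 AND p5 = T AND F = F
p3 IMPLIES (p1 AND p5) = T IMPLIES F = F
p4 AND p5 = F AND F = F
p1 OR p2 = T OR F = T
(p4 AND p5) XOR (p1 OR p2) = F XOR T = T
p6 XOR ((p4 AND p5) XOR (p1 OR p2)) = T XOR T = F
(p3 IMPLIES (p1 AND p5)) IMPLIES (p6 XOR ((p4 AND p5) XOR (p1 OR p2))) = F IMPLIES F = T
NOT NOT ((((p3 IMPLIES p2) XOR ((p2 XOR p6) IMPLIES p3)) IFF (p2 IFF (p4 IFF p5))) XOR p5) IMPLIES ((p3 IMPLIES (p1 AND p5)) IMPLIES (p6 XOR ((p4 AND p5) XOR (p1 OR p2)))) = F IMPLIES T = T
p5 OR p1 = F OR T = T
(NOT NOT ((((p3 IMPLIES p2) XOR ((p2 XOR p6) IMPLIES p3)) IFF (p2 IFF (p4 IFF p5))) XOR p5) IMPLIES ((p3 IMPLIES (p1 AND p5)) IMPLIES (p6 XOR ((p4 AND p5) XOR (p1 OR p2))))) IFF (p5 OR p1) = T IFF T = T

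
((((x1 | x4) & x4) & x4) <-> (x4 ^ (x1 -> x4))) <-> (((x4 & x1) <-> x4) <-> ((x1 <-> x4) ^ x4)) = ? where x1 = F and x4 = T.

x1 | x4 = F | T = T
(x1 | x4) & x4 = T & T = T
((x1 | x4) & x4) & x4 = T & T = T
x1 -> x4 = F -> T = T
x4 ^ (x1 -> x4) = T ^ T = F
(((x1 | x4) & x4) & x4) <-> (x4 ^ (x1 -> x4)) = T <-> F = F
x4 & x1 = T & F = F
(x4 & x1) <-> x4 = F <-> T = F
x1 <-> x4 = F <-> T = F
(x1 <-> x4) ^ x4 = F ^ T = T
((x4 & x1) <-> x4) <-> ((x1 <-> x4) ^ x4) = F <-> T = F
((((x1 | x4) & x4) & x4) <-> (x4 ^ (x1 -> x4))) <-> (((x4 & x1) <-> x4) <-> ((x1 <-> x4) ^ x4)) = F <-> F = T

T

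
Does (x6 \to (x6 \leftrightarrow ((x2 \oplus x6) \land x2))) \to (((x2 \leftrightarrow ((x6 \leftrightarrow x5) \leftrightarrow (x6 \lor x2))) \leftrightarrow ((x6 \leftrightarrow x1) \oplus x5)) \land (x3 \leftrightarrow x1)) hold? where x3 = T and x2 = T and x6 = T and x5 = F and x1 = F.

T

x2 \oplus x6 = T \oplus T = F
(x2 \oplus x6) \land x2 = F \land T = F
x6 \leftrightarrow ((x2 \oplus x6) \land x2) = T \leftrightarrow F = F
x6 \to (x6 \leftrightarrow ((x2 \oplus x6) \land x2)) = T \to F = F
x6 \leftrightarrow x5 = T \leftrightarrow F = F
x6 \lor x2 = T \lor T = T
(x6 \leftrightarrow x5) \leftrightarrow (x6 \lor x2) = F \leftrightarrow T = F
x2 \leftrightarrow ((x6 \leftrightarrow x5) \leftrightarrow (x6 \lor x2)) = T \leftrightarrow F = F
x6 \leftrightarrow x1 = T \leftrightarrow F = F
(x6 \leftrightarrow x1) \oplus x5 = F \oplus F = F
(x2 \leftrightarrow ((x6 \leftrightarrow x5) \leftrightarrow (x6 \lor x2))) \leftrightarrow ((x6 \leftrightarrow x1) \oplus x5) = F \leftrightarrow F = T
x3 \leftrightarrow x1 = T \leftrightarrow F = F
((x2 \leftrightarrow ((x6 \leftrightarrow x5) \leftrightarrow (x6 \lor x2))) \leftrightarrow ((x6 \leftrightarrow x1) \oplus x5)) \land (x3 \leftrightarrow x1) = T \land F = F
(x6 \to (x6 \leftrightarrow ((x2 \oplus x6) \land x2))) \to (((x2 \leftrightarrow ((x6 \leftrightarrow x5) \leftrightarrow (x6 \lor x2))) \leftrightarrow ((x6 \leftrightarrow x1) \oplus x5)) \land (x3 \leftrightarrow x1)) = F \to F = T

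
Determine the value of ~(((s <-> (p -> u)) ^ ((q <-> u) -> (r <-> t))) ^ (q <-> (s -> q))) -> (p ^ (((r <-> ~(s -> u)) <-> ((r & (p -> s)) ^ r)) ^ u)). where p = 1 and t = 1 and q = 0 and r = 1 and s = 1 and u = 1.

1

Substituting p=1, t=1, q=0, r=1, s=1, u=1:
p -> u = 1 -> 1 = 1
s <-> (p -> u) = 1 <-> 1 = 1
q <-> u = 0 <-> 1 = 0
r <-> t = 1 <-> 1 = 1
(q <-> u) -> (r <-> t) = 0 -> 1 = 1
(s <-> (p -> u)) ^ ((q <-> u) -> (r <-> t)) = 1 ^ 1 = 0
s -> q = 1 -> 0 = 0
q <-> (s -> q) = 0 <-> 0 = 1
((s <-> (p -> u)) ^ ((q <-> u) -> (r <-> t))) ^ (q <-> (s -> q)) = 0 ^ 1 = 1
~(((s <-> (p -> u)) ^ ((q <-> u) -> (r <-> t))) ^ (q <-> (s -> q))) = ~1 = 0
s -> u = 1 -> 1 = 1
~(s -> u) = ~1 = 0
r <-> ~(s -> u) = 1 <-> 0 = 0
p -> s = 1 -> 1 = 1
r & (p -> s) = 1 & 1 = 1
(r & (p -> s)) ^ r = 1 ^ 1 = 0
(r <-> ~(s -> u)) <-> ((r & (p -> s)) ^ r) = 0 <-> 0 = 1
((r <-> ~(s -> u)) <-> ((r & (p -> s)) ^ r)) ^ u = 1 ^ 1 = 0
p ^ (((r <-> ~(s -> u)) <-> ((r & (p -> s)) ^ r)) ^ u) = 1 ^ 0 = 1
~(((s <-> (p -> u)) ^ ((q <-> u) -> (r <-> t))) ^ (q <-> (s -> q))) -> (p ^ (((r <-> ~(s -> u)) <-> ((r & (p -> s)) ^ r)) ^ u)) = 0 -> 1 = 1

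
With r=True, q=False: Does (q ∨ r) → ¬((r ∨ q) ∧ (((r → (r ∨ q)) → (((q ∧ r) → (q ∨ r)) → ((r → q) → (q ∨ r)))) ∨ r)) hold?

False

q ∨ r = False ∨ True = True
r ∨ q = True ∨ False = True
r ∨ q = True ∨ False = True
r → (r ∨ q) = True → True = True
q ∧ r = False ∧ True = False
q ∨ r = False ∨ True = True
(q ∧ r) → (q ∨ r) = False → True = True
r → q = True → False = False
q ∨ r = False ∨ True = True
(r → q) → (q ∨ r) = False → True = True
((q ∧ r) → (q ∨ r)) → ((r → q) → (q ∨ r)) = True → True = True
(r → (r ∨ q)) → (((q ∧ r) → (q ∨ r)) → ((r → q) → (q ∨ r))) = True → True = True
((r → (r ∨ q)) → (((q ∧ r) → (q ∨ r)) → ((r → q) → (q ∨ r)))) ∨ r = True ∨ True = True
(r ∨ q) ∧ (((r → (r ∨ q)) → (((q ∧ r) → (q ∨ r)) → ((r → q) → (q ∨ r)))) ∨ r) = True ∧ True = True
¬((r ∨ q) ∧ (((r → (r ∨ q)) → (((q ∧ r) → (q ∨ r)) → ((r → q) → (q ∨ r)))) ∨ r)) = ¬True = False
(q ∨ r) → ¬((r ∨ q) ∧ (((r → (r ∨ q)) → (((q ∧ r) → (q ∨ r)) → ((r → q) → (q ∨ r)))) ∨ r)) = True → False = False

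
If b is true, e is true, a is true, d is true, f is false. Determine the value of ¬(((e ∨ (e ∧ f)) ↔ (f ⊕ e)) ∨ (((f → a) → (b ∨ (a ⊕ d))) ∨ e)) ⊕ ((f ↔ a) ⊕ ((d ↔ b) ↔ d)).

True

e ∧ f = True ∧ False = False
e ∨ (e ∧ f) = True ∨ False = True
f ⊕ e = False ⊕ True = True
(e ∨ (e ∧ f)) ↔ (f ⊕ e) = True ↔ True = True
f → a = False → True = True
a ⊕ d = True ⊕ True = False
b ∨ (a ⊕ d) = True ∨ False = True
(f → a) → (b ∨ (a ⊕ d)) = True → True = True
((f → a) → (b ∨ (a ⊕ d))) ∨ e = True ∨ True = True
((e ∨ (e ∧ f)) ↔ (f ⊕ e)) ∨ (((f → a) → (b ∨ (a ⊕ d))) ∨ e) = True ∨ True = True
¬(((e ∨ (e ∧ f)) ↔ (f ⊕ e)) ∨ (((f → a) → (b ∨ (a ⊕ d))) ∨ e)) = ¬True = False
f ↔ a = False ↔ True = False
d ↔ b = True ↔ True = True
(d ↔ b) ↔ d = True ↔ True = True
(f ↔ a) ⊕ ((d ↔ b) ↔ d) = False ⊕ True = True
¬(((e ∨ (e ∧ f)) ↔ (f ⊕ e)) ∨ (((f → a) → (b ∨ (a ⊕ d))) ∨ e)) ⊕ ((f ↔ a) ⊕ ((d ↔ b) ↔ d)) = False ⊕ True = True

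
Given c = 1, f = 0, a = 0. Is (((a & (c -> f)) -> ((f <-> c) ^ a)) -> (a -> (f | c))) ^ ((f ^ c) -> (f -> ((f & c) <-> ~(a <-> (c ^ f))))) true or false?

0

c -> f = 1 -> 0 = 0
a & (c -> f) = 0 & 0 = 0
f <-> c = 0 <-> 1 = 0
(f <-> c) ^ a = 0 ^ 0 = 0
(a & (c -> f)) -> ((f <-> c) ^ a) = 0 -> 0 = 1
f | c = 0 | 1 = 1
a -> (f | c) = 0 -> 1 = 1
((a & (c -> f)) -> ((f <-> c) ^ a)) -> (a -> (f | c)) = 1 -> 1 = 1
f ^ c = 0 ^ 1 = 1
f & c = 0 & 1 = 0
c ^ f = 1 ^ 0 = 1
a <-> (c ^ f) = 0 <-> 1 = 0
~(a <-> (c ^ f)) = ~0 = 1
(f & c) <-> ~(a <-> (c ^ f)) = 0 <-> 1 = 0
f -> ((f & c) <-> ~(a <-> (c ^ f))) = 0 -> 0 = 1
(f ^ c) -> (f -> ((f & c) <-> ~(a <-> (c ^ f)))) = 1 -> 1 = 1
(((a & (c -> f)) -> ((f <-> c) ^ a)) -> (a -> (f | c))) ^ ((f ^ c) -> (f -> ((f & c) <-> ~(a <-> (c ^ f))))) = 1 ^ 1 = 0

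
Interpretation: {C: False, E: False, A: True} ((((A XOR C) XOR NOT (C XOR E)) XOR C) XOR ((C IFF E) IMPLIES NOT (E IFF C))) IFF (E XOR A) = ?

False

Substituting C=False, E=False, A=True:
A XOR C = True XOR False = True
C XOR E = False XOR False = False
NOT (C XOR E) = NOT False = True
(A XOR C) XOR NOT (C XOR E) = True XOR True = False
((A XOR C) XOR NOT (C XOR E)) XOR C = False XOR False = False
C IFF E = False IFF False = True
E IFF C = False IFF False = True
NOT (E IFF C) = NOT True = False
(C IFF E) IMPLIES NOT (E IFF C) = True IMPLIES False = False
(((A XOR C) XOR NOT (C XOR E)) XOR C) XOR ((C IFF E) IMPLIES NOT (E IFF C)) = False XOR False = False
E XOR A = False XOR True = True
((((A XOR C) XOR NOT (C XOR E)) XOR C) XOR ((C IFF E) IMPLIES NOT (E IFF C))) IFF (E XOR A) = False IFF True = False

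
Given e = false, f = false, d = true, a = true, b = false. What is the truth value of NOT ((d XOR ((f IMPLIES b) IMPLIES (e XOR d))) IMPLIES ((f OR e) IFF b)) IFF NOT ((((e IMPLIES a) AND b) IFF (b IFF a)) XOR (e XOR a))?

f IMPLIES b = false IMPLIES false = true
e XOR d = false XOR true = true
(f IMPLIES b) IMPLIES (e XOR d) = true IMPLIES true = true
d XOR ((f IMPLIES b) IMPLIES (e XOR d)) = true XOR true = false
f OR e = false OR false = false
(f OR e) IFF b = false IFF false = true
(d XOR ((f IMPLIES b) IMPLIES (e XOR d))) IMPLIES ((f OR e) IFF b) = false IMPLIES true = true
NOT ((d XOR ((f IMPLIES b) IMPLIES (e XOR d))) IMPLIES ((f OR e) IFF b)) = NOT true = false
e IMPLIES a = false IMPLIES true = true
(e IMPLIES a) AND b = true AND false = false
b IFF a = false IFF true = false
((e IMPLIES a) AND b) IFF (b IFF a) = false IFF false = true
e XOR a = false XOR true = true
(((e IMPLIES a) AND b) IFF (b IFF a)) XOR (e XOR a) = true XOR true = false
NOT ((((e IMPLIES a) AND b) IFF (b IFF a)) XOR (e XOR a)) = NOT false = true
NOT ((d XOR ((f IMPLIES b) IMPLIES (e XOR d))) IMPLIES ((f OR e) IFF b)) IFF NOT ((((e IMPLIES a) AND b) IFF (b IFF a)) XOR (e XOR a)) = false IFF true = false

false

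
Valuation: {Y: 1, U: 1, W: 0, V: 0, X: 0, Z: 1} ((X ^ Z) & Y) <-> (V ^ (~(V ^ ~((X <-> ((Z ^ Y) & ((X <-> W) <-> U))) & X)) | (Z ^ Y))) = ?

Substituting Y=1, U=1, W=0, V=0, X=0, Z=1:
X ^ Z = 0 ^ 1 = 1
(X ^ Z) & Y = 1 & 1 = 1
Z ^ Y = 1 ^ 1 = 0
X <-> W = 0 <-> 0 = 1
(X <-> W) <-> U = 1 <-> 1 = 1
(Z ^ Y) & ((X <-> W) <-> U) = 0 & 1 = 0
X <-> ((Z ^ Y) & ((X <-> W) <-> U)) = 0 <-> 0 = 1
(X <-> ((Z ^ Y) & ((X <-> W) <-> U))) & X = 1 & 0 = 0
~((X <-> ((Z ^ Y) & ((X <-> W) <-> U))) & X) = ~0 = 1
V ^ ~((X <-> ((Z ^ Y) & ((X <-> W) <-> U))) & X) = 0 ^ 1 = 1
~(V ^ ~((X <-> ((Z ^ Y) & ((X <-> W) <-> U))) & X)) = ~1 = 0
Z ^ Y = 1 ^ 1 = 0
~(V ^ ~((X <-> ((Z ^ Y) & ((X <-> W) <-> U))) & X)) | (Z ^ Y) = 0 | 0 = 0
V ^ (~(V ^ ~((X <-> ((Z ^ Y) & ((X <-> W) <-> U))) & X)) | (Z ^ Y)) = 0 ^ 0 = 0
((X ^ Z) & Y) <-> (V ^ (~(V ^ ~((X <-> ((Z ^ Y) & ((X <-> W) <-> U))) & X)) | (Z ^ Y))) = 1 <-> 0 = 0

0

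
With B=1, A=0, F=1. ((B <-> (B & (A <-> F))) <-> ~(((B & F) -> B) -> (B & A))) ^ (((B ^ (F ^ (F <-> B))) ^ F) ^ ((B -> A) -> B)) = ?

1

A <-> F = 0 <-> 1 = 0
B & (A <-> F) = 1 & 0 = 0
B <-> (B & (A <-> F)) = 1 <-> 0 = 0
B & F = 1 & 1 = 1
(B & F) -> B = 1 -> 1 = 1
B & A = 1 & 0 = 0
((B & F) -> B) -> (B & A) = 1 -> 0 = 0
~(((B & F) -> B) -> (B & A)) = ~0 = 1
(B <-> (B & (A <-> F))) <-> ~(((B & F) -> B) -> (B & A)) = 0 <-> 1 = 0
F <-> B = 1 <-> 1 = 1
F ^ (F <-> B) = 1 ^ 1 = 0
B ^ (F ^ (F <-> B)) = 1 ^ 0 = 1
(B ^ (F ^ (F <-> B))) ^ F = 1 ^ 1 = 0
B -> A = 1 -> 0 = 0
(B -> A) -> B = 0 -> 1 = 1
((B ^ (F ^ (F <-> B))) ^ F) ^ ((B -> A) -> B) = 0 ^ 1 = 1
((B <-> (B & (A <-> F))) <-> ~(((B & F) -> B) -> (B & A))) ^ (((B ^ (F ^ (F <-> B))) ^ F) ^ ((B -> A) -> B)) = 0 ^ 1 = 1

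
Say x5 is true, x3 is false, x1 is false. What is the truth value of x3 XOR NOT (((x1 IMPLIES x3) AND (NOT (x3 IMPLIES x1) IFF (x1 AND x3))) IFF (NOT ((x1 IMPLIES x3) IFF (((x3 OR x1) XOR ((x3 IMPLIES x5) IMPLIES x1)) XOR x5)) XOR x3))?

Substituting x5=True, x3=False, x1=False:
x1 IMPLIES x3 = False IMPLIES False = True
x3 IMPLIES x1 = False IMPLIES False = True
NOT (x3 IMPLIES x1) = NOT True = False
x1 AND x3 = False AND False = False
NOT (x3 IMPLIES x1) IFF (x1 AND x3) = False IFF False = True
(x1 IMPLIES x3) AND (NOT (x3 IMPLIES x1) IFF (x1 AND x3)) = True AND True = True
x1 IMPLIES x3 = False IMPLIES False = True
x3 OR x1 = False OR False = False
x3 IMPLIES x5 = False IMPLIES True = True
(x3 IMPLIES x5) IMPLIES x1 = True IMPLIES False = False
(x3 OR x1) XOR ((x3 IMPLIES x5) IMPLIES x1) = False XOR False = False
((x3 OR x1) XOR ((x3 IMPLIES x5) IMPLIES x1)) XOR x5 = False XOR True = True
(x1 IMPLIES x3) IFF (((x3 OR x1) XOR ((x3 IMPLIES x5) IMPLIES x1)) XOR x5) = True IFF True = True
NOT ((x1 IMPLIES x3) IFF (((x3 OR x1) XOR ((x3 IMPLIES x5) IMPLIES x1)) XOR x5)) = NOT True = False
NOT ((x1 IMPLIES x3) IFF (((x3 OR x1) XOR ((x3 IMPLIES x5) IMPLIES x1)) XOR x5)) XOR x3 = False XOR False = False
((x1 IMPLIES x3) AND (NOT (x3 IMPLIES x1) IFF (x1 AND x3))) IFF (NOT ((x1 IMPLIES x3) IFF (((x3 OR x1) XOR ((x3 IMPLIES x5) IMPLIES x1)) XOR x5)) XOR x3) = True IFF False = False
NOT (((x1 IMPLIES x3) AND (NOT (x3 IMPLIES x1) IFF (x1 AND x3))) IFF (NOT ((x1 IMPLIES x3) IFF (((x3 OR x1) XOR ((x3 IMPLIES x5) IMPLIES x1)) XOR x5)) XOR x3)) = NOT False = True
x3 XOR NOT (((x1 IMPLIES x3) AND (NOT (x3 IMPLIES x1) IFF (x1 AND x3))) IFF (NOT ((x1 IMPLIES x3) IFF (((x3 OR x1) XOR ((x3 IMPLIES x5) IMPLIES x1)) XOR x5)) XOR x3)) = False XOR True = True

True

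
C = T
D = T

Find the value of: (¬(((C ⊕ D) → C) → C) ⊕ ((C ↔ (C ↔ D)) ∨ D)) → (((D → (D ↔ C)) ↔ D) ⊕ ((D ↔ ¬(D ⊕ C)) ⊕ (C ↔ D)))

T

C ⊕ D = T ⊕ T = F
(C ⊕ D) → C = F → T = T
((C ⊕ D) → C) → C = T → T = T
¬(((C ⊕ D) → C) → C) = ¬T = F
C ↔ D = T ↔ T = T
C ↔ (C ↔ D) = T ↔ T = T
(C ↔ (C ↔ D)) ∨ D = T ∨ T = T
¬(((C ⊕ D) → C) → C) ⊕ ((C ↔ (C ↔ D)) ∨ D) = F ⊕ T = T
D ↔ C = T ↔ T = T
D → (D ↔ C) = T → T = T
(D → (D ↔ C)) ↔ D = T ↔ T = T
D ⊕ C = T ⊕ T = F
¬(D ⊕ C) = ¬F = T
D ↔ ¬(D ⊕ C) = T ↔ T = T
C ↔ D = T ↔ T = T
(D ↔ ¬(D ⊕ C)) ⊕ (C ↔ D) = T ⊕ T = F
((D → (D ↔ C)) ↔ D) ⊕ ((D ↔ ¬(D ⊕ C)) ⊕ (C ↔ D)) = T ⊕ F = T
(¬(((C ⊕ D) → C) → C) ⊕ ((C ↔ (C ↔ D)) ∨ D)) → (((D → (D ↔ C)) ↔ D) ⊕ ((D ↔ ¬(D ⊕ C)) ⊕ (C ↔ D))) = T → T = T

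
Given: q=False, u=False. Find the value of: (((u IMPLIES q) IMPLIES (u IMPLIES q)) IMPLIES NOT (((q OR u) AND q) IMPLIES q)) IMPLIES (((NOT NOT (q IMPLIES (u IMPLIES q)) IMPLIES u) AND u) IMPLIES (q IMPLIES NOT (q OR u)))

True

u IMPLIES q = False IMPLIES False = True
u IMPLIES q = False IMPLIES False = True
(u IMPLIES q) IMPLIES (u IMPLIES q) = True IMPLIES True = True
q OR u = False OR False = False
(q OR u) AND q = False AND False = False
((q OR u) AND q) IMPLIES q = False IMPLIES False = True
NOT (((q OR u) AND q) IMPLIES q) = NOT True = False
((u IMPLIES q) IMPLIES (u IMPLIES q)) IMPLIES NOT (((q OR u) AND q) IMPLIES q) = True IMPLIES False = False
u IMPLIES q = False IMPLIES False = True
q IMPLIES (u IMPLIES q) = False IMPLIES True = True
NOT (q IMPLIES (u IMPLIES q)) = NOT True = False
NOT NOT (q IMPLIES (u IMPLIES q)) = NOT False = True
NOT NOT (q IMPLIES (u IMPLIES q)) IMPLIES u = True IMPLIES False = False
(NOT NOT (q IMPLIES (u IMPLIES q)) IMPLIES u) AND u = False AND False = False
q OR u = False OR False = False
NOT (q OR u) = NOT False = True
q IMPLIES NOT (q OR u) = False IMPLIES True = True
((NOT NOT (q IMPLIES (u IMPLIES q)) IMPLIES u) AND u) IMPLIES (q IMPLIES NOT (q OR u)) = False IMPLIES True = True
(((u IMPLIES q) IMPLIES (u IMPLIES q)) IMPLIES NOT (((q OR u) AND q) IMPLIES q)) IMPLIES (((NOT NOT (q IMPLIES (u IMPLIES q)) IMPLIES u) AND u) IMPLIES (q IMPLIES NOT (q OR u))) = False IMPLIES True = True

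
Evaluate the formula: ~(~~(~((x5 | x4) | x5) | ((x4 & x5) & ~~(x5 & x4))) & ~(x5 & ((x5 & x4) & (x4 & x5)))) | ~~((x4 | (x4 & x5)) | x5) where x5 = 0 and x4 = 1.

x5 | x4 = 0 | 1 = 1
(x5 | x4) | x5 = 1 | 0 = 1
~((x5 | x4) | x5) = ~1 = 0
x4 & x5 = 1 & 0 = 0
x5 & x4 = 0 & 1 = 0
~(x5 & x4) = ~0 = 1
~~(x5 & x4) = ~1 = 0
(x4 & x5) & ~~(x5 & x4) = 0 & 0 = 0
~((x5 | x4) | x5) | ((x4 & x5) & ~~(x5 & x4)) = 0 | 0 = 0
~(~((x5 | x4) | x5) | ((x4 & x5) & ~~(x5 & x4))) = ~0 = 1
~~(~((x5 | x4) | x5) | ((x4 & x5) & ~~(x5 & x4))) = ~1 = 0
x5 & x4 = 0 & 1 = 0
x4 & x5 = 1 & 0 = 0
(x5 & x4) & (x4 & x5) = 0 & 0 = 0
x5 & ((x5 & x4) & (x4 & x5)) = 0 & 0 = 0
~(x5 & ((x5 & x4) & (x4 & x5))) = ~0 = 1
~~(~((x5 | x4) | x5) | ((x4 & x5) & ~~(x5 & x4))) & ~(x5 & ((x5 & x4) & (x4 & x5))) = 0 & 1 = 0
~(~~(~((x5 | x4) | x5) | ((x4 & x5) & ~~(x5 & x4))) & ~(x5 & ((x5 & x4) & (x4 & x5)))) = ~0 = 1
x4 & x5 = 1 & 0 = 0
x4 | (x4 & x5) = 1 | 0 = 1
(x4 | (x4 & x5)) | x5 = 1 | 0 = 1
~((x4 | (x4 & x5)) | x5) = ~1 = 0
~~((x4 | (x4 & x5)) | x5) = ~0 = 1
~(~~(~((x5 | x4) | x5) | ((x4 & x5) & ~~(x5 & x4))) & ~(x5 & ((x5 & x4) & (x4 & x5)))) | ~~((x4 | (x4 & x5)) | x5) = 1 | 1 = 1

1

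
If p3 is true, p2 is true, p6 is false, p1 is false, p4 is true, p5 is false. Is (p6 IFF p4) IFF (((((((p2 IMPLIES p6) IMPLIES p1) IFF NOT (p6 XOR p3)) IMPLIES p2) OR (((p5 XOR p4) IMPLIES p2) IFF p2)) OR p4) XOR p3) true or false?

Substituting p3=T, p2=T, p6=F, p1=F, p4=T, p5=F:
p6 IFF p4 = F IFF T = F
p2 IMPLIES p6 = T IMPLIES F = F
(p2 IMPLIES p6) IMPLIES p1 = F IMPLIES F = T
p6 XOR p3 = F XOR T = T
NOT (p6 XOR p3) = NOT T = F
((p2 IMPLIES p6) IMPLIES p1) IFF NOT (p6 XOR p3) = T IFF F = F
(((p2 IMPLIES p6) IMPLIES p1) IFF NOT (p6 XOR p3)) IMPLIES p2 = F IMPLIES T = T
p5 XOR p4 = F XOR T = T
(p5 XOR p4) IMPLIES p2 = T IMPLIES T = T
((p5 XOR p4) IMPLIES p2) IFF p2 = T IFF T = T
((((p2 IMPLIES p6) IMPLIES p1) IFF NOT (p6 XOR p3)) IMPLIES p2) OR (((p5 XOR p4) IMPLIES p2) IFF p2) = T OR T = T
(((((p2 IMPLIES p6) IMPLIES p1) IFF NOT (p6 XOR p3)) IMPLIES p2) OR (((p5 XOR p4) IMPLIES p2) IFF p2)) OR p4 = T OR T = T
((((((p2 IMPLIES p6) IMPLIES p1) IFF NOT (p6 XOR p3)) IMPLIES p2) OR (((p5 XOR p4) IMPLIES p2) IFF p2)) OR p4) XOR p3 = T XOR T = F
(p6 IFF p4) IFF (((((((p2 IMPLIES p6) IMPLIES p1) IFF NOT (p6 XOR p3)) IMPLIES p2) OR (((p5 XOR p4) IMPLIES p2) IFF p2)) OR p4) XOR p3) = F IFF F = T

T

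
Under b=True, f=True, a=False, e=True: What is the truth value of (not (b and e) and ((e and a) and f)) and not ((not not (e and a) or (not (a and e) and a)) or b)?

False

b and e = True and True = True
not (b and e) = not True = False
e and a = True and False = False
(e and a) and f = False and True = False
not (b and e) and ((e and a) and f) = False and False = False
e and a = True and False = False
not (e and a) = not False = True
not not (e and a) = not True = False
a and e = False and True = False
not (a and e) = not False = True
not (a and e) and a = True and False = False
not not (e and a) or (not (a and e) and a) = False or False = False
(not not (e and a) or (not (a and e) and a)) or b = False or True = True
not ((not not (e and a) or (not (a and e) and a)) or b) = not True = False
(not (b and e) and ((e and a) and f)) and not ((not not (e and a) or (not (a and e) and a)) or b) = False and False = False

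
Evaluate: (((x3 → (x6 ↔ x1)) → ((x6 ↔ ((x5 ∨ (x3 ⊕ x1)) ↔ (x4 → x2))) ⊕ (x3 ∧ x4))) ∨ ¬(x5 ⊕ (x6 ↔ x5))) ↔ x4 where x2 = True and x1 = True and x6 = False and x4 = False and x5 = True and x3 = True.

False

x6 ↔ x1 = False ↔ True = False
x3 → (x6 ↔ x1) = True → False = False
x3 ⊕ x1 = True ⊕ True = False
x5 ∨ (x3 ⊕ x1) = True ∨ False = True
x4 → x2 = False → True = True
(x5 ∨ (x3 ⊕ x1)) ↔ (x4 → x2) = True ↔ True = True
x6 ↔ ((x5 ∨ (x3 ⊕ x1)) ↔ (x4 → x2)) = False ↔ True = False
x3 ∧ x4 = True ∧ False = False
(x6 ↔ ((x5 ∨ (x3 ⊕ x1)) ↔ (x4 → x2))) ⊕ (x3 ∧ x4) = False ⊕ False = False
(x3 → (x6 ↔ x1)) → ((x6 ↔ ((x5 ∨ (x3 ⊕ x1)) ↔ (x4 → x2))) ⊕ (x3 ∧ x4)) = False → False = True
x6 ↔ x5 = False ↔ True = False
x5 ⊕ (x6 ↔ x5) = True ⊕ False = True
¬(x5 ⊕ (x6 ↔ x5)) = ¬True = False
((x3 → (x6 ↔ x1)) → ((x6 ↔ ((x5 ∨ (x3 ⊕ x1)) ↔ (x4 → x2))) ⊕ (x3 ∧ x4))) ∨ ¬(x5 ⊕ (x6 ↔ x5)) = True ∨ False = True
(((x3 → (x6 ↔ x1)) → ((x6 ↔ ((x5 ∨ (x3 ⊕ x1)) ↔ (x4 → x2))) ⊕ (x3 ∧ x4))) ∨ ¬(x5 ⊕ (x6 ↔ x5))) ↔ x4 = True ↔ False = False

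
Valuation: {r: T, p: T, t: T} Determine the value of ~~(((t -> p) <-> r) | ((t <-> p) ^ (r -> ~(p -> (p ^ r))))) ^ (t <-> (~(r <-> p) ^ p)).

F

Substituting r=T, p=T, t=T:
t -> p = T -> T = T
(t -> p) <-> r = T <-> T = T
t <-> p = T <-> T = T
p ^ r = T ^ T = F
p -> (p ^ r) = T -> F = F
~(p -> (p ^ r)) = ~F = T
r -> ~(p -> (p ^ r)) = T -> T = T
(t <-> p) ^ (r -> ~(p -> (p ^ r))) = T ^ T = F
((t -> p) <-> r) | ((t <-> p) ^ (r -> ~(p -> (p ^ r)))) = T | F = T
~(((t -> p) <-> r) | ((t <-> p) ^ (r -> ~(p -> (p ^ r))))) = ~T = F
~~(((t -> p) <-> r) | ((t <-> p) ^ (r -> ~(p -> (p ^ r))))) = ~F = T
r <-> p = T <-> T = T
~(r <-> p) = ~T = F
~(r <-> p) ^ p = F ^ T = T
t <-> (~(r <-> p) ^ p) = T <-> T = T
~~(((t -> p) <-> r) | ((t <-> p) ^ (r -> ~(p -> (p ^ r))))) ^ (t <-> (~(r <-> p) ^ p)) = T ^ T = F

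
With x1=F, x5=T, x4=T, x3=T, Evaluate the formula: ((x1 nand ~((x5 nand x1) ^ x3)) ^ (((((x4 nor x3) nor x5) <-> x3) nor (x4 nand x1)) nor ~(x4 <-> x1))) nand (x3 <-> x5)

F

x5 nand x1 = T nand F = T
(x5 nand x1) ^ x3 = T ^ T = F
~((x5 nand x1) ^ x3) = ~F = T
x1 nand ~((x5 nand x1) ^ x3) = F nand T = T
x4 nor x3 = T nor T = F
(x4 nor x3) nor x5 = F nor T = F
((x4 nor x3) nor x5) <-> x3 = F <-> T = F
x4 nand x1 = T nand F = T
(((x4 nor x3) nor x5) <-> x3) nor (x4 nand x1) = F nor T = F
x4 <-> x1 = T <-> F = F
~(x4 <-> x1) = ~F = T
((((x4 nor x3) nor x5) <-> x3) nor (x4 nand x1)) nor ~(x4 <-> x1) = F nor T = F
(x1 nand ~((x5 nand x1) ^ x3)) ^ (((((x4 nor x3) nor x5) <-> x3) nor (x4 nand x1)) nor ~(x4 <-> x1)) = T ^ F = T
x3 <-> x5 = T <-> T = T
((x1 nand ~((x5 nand x1) ^ x3)) ^ (((((x4 nor x3) nor x5) <-> x3) nor (x4 nand x1)) nor ~(x4 <-> x1))) nand (x3 <-> x5) = T nand T = F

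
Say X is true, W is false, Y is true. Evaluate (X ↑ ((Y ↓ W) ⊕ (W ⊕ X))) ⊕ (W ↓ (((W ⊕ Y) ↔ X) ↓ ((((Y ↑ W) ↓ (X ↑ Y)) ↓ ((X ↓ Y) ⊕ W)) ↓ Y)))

True

Y ↓ W = True ↓ False = False
W ⊕ X = False ⊕ True = True
(Y ↓ W) ⊕ (W ⊕ X) = False ⊕ True = True
X ↑ ((Y ↓ W) ⊕ (W ⊕ X)) = True ↑ True = False
W ⊕ Y = False ⊕ True = True
(W ⊕ Y) ↔ X = True ↔ True = True
Y ↑ W = True ↑ False = True
X ↑ Y = True ↑ True = False
(Y ↑ W) ↓ (X ↑ Y) = True ↓ False = False
X ↓ Y = True ↓ True = False
(X ↓ Y) ⊕ W = False ⊕ False = False
((Y ↑ W) ↓ (X ↑ Y)) ↓ ((X ↓ Y) ⊕ W) = False ↓ False = True
(((Y ↑ W) ↓ (X ↑ Y)) ↓ ((X ↓ Y) ⊕ W)) ↓ Y = True ↓ True = False
((W ⊕ Y) ↔ X) ↓ ((((Y ↑ W) ↓ (X ↑ Y)) ↓ ((X ↓ Y) ⊕ W)) ↓ Y) = True ↓ False = False
W ↓ (((W ⊕ Y) ↔ X) ↓ ((((Y ↑ W) ↓ (X ↑ Y)) ↓ ((X ↓ Y) ⊕ W)) ↓ Y)) = False ↓ False = True
(X ↑ ((Y ↓ W) ⊕ (W ⊕ X))) ⊕ (W ↓ (((W ⊕ Y) ↔ X) ↓ ((((Y ↑ W) ↓ (X ↑ Y)) ↓ ((X ↓ Y) ⊕ W)) ↓ Y))) = False ⊕ True = True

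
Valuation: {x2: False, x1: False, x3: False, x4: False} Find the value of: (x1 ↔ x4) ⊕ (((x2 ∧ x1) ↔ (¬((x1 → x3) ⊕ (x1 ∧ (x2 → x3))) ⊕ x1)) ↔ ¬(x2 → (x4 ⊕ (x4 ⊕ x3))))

True

x1 ↔ x4 = False ↔ False = True
x2 ∧ x1 = False ∧ False = False
x1 → x3 = False → False = True
x2 → x3 = False → False = True
x1 ∧ (x2 → x3) = False ∧ True = False
(x1 → x3) ⊕ (x1 ∧ (x2 → x3)) = True ⊕ False = True
¬((x1 → x3) ⊕ (x1 ∧ (x2 → x3))) = ¬True = False
¬((x1 → x3) ⊕ (x1 ∧ (x2 → x3))) ⊕ x1 = False ⊕ False = False
(x2 ∧ x1) ↔ (¬((x1 → x3) ⊕ (x1 ∧ (x2 → x3))) ⊕ x1) = False ↔ False = True
x4 ⊕ x3 = False ⊕ False = False
x4 ⊕ (x4 ⊕ x3) = False ⊕ False = False
x2 → (x4 ⊕ (x4 ⊕ x3)) = False → False = True
¬(x2 → (x4 ⊕ (x4 ⊕ x3))) = ¬True = False
((x2 ∧ x1) ↔ (¬((x1 → x3) ⊕ (x1 ∧ (x2 → x3))) ⊕ x1)) ↔ ¬(x2 → (x4 ⊕ (x4 ⊕ x3))) = True ↔ False = False
(x1 ↔ x4) ⊕ (((x2 ∧ x1) ↔ (¬((x1 → x3) ⊕ (x1 ∧ (x2 → x3))) ⊕ x1)) ↔ ¬(x2 → (x4 ⊕ (x4 ⊕ x3)))) = True ⊕ False = True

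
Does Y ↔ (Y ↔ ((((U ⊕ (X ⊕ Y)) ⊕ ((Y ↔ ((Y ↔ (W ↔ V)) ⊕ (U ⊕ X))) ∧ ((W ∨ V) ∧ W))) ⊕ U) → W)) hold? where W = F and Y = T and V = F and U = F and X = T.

Substituting W=F, Y=T, V=F, U=F, X=T:
X ⊕ Y = T ⊕ T = F
U ⊕ (X ⊕ Y) = F ⊕ F = F
W ↔ V = F ↔ F = T
Y ↔ (W ↔ V) = T ↔ T = T
U ⊕ X = F ⊕ T = T
(Y ↔ (W ↔ V)) ⊕ (U ⊕ X) = T ⊕ T = F
Y ↔ ((Y ↔ (W ↔ V)) ⊕ (U ⊕ X)) = T ↔ F = F
W ∨ V = F ∨ F = F
(W ∨ V) ∧ W = F ∧ F = F
(Y ↔ ((Y ↔ (W ↔ V)) ⊕ (U ⊕ X))) ∧ ((W ∨ V) ∧ W) = F ∧ F = F
(U ⊕ (X ⊕ Y)) ⊕ ((Y ↔ ((Y ↔ (W ↔ V)) ⊕ (U ⊕ X))) ∧ ((W ∨ V) ∧ W)) = F ⊕ F = F
((U ⊕ (X ⊕ Y)) ⊕ ((Y ↔ ((Y ↔ (W ↔ V)) ⊕ (U ⊕ X))) ∧ ((W ∨ V) ∧ W))) ⊕ U = F ⊕ F = F
(((U ⊕ (X ⊕ Y)) ⊕ ((Y ↔ ((Y ↔ (W ↔ V)) ⊕ (U ⊕ X))) ∧ ((W ∨ V) ∧ W))) ⊕ U) → W = F → F = T
Y ↔ ((((U ⊕ (X ⊕ Y)) ⊕ ((Y ↔ ((Y ↔ (W ↔ V)) ⊕ (U ⊕ X))) ∧ ((W ∨ V) ∧ W))) ⊕ U) → W) = T ↔ T = T
Y ↔ (Y ↔ ((((U ⊕ (X ⊕ Y)) ⊕ ((Y ↔ ((Y ↔ (W ↔ V)) ⊕ (U ⊕ X))) ∧ ((W ∨ V) ∧ W))) ⊕ U) → W)) = T ↔ T = T

T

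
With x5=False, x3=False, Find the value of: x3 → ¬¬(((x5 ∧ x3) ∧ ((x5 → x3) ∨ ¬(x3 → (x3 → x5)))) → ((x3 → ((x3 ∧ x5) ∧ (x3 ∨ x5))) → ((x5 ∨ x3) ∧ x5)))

True

Substituting x5=False, x3=False:
x5 ∧ x3 = False ∧ False = False
x5 → x3 = False → False = True
x3 → x5 = False → False = True
x3 → (x3 → x5) = False → True = True
¬(x3 → (x3 → x5)) = ¬True = False
(x5 → x3) ∨ ¬(x3 → (x3 → x5)) = True ∨ False = True
(x5 ∧ x3) ∧ ((x5 → x3) ∨ ¬(x3 → (x3 → x5))) = False ∧ True = False
x3 ∧ x5 = False ∧ False = False
x3 ∨ x5 = False ∨ False = False
(x3 ∧ x5) ∧ (x3 ∨ x5) = False ∧ False = False
x3 → ((x3 ∧ x5) ∧ (x3 ∨ x5)) = False → False = True
x5 ∨ x3 = False ∨ False = False
(x5 ∨ x3) ∧ x5 = False ∧ False = False
(x3 → ((x3 ∧ x5) ∧ (x3 ∨ x5))) → ((x5 ∨ x3) ∧ x5) = True → False = False
((x5 ∧ x3) ∧ ((x5 → x3) ∨ ¬(x3 → (x3 → x5)))) → ((x3 → ((x3 ∧ x5) ∧ (x3 ∨ x5))) → ((x5 ∨ x3) ∧ x5)) = False → False = True
¬(((x5 ∧ x3) ∧ ((x5 → x3) ∨ ¬(x3 → (x3 → x5)))) → ((x3 → ((x3 ∧ x5) ∧ (x3 ∨ x5))) → ((x5 ∨ x3) ∧ x5))) = ¬True = False
¬¬(((x5 ∧ x3) ∧ ((x5 → x3) ∨ ¬(x3 → (x3 → x5)))) → ((x3 → ((x3 ∧ x5) ∧ (x3 ∨ x5))) → ((x5 ∨ x3) ∧ x5))) = ¬False = True
x3 → ¬¬(((x5 ∧ x3) ∧ ((x5 → x3) ∨ ¬(x3 → (x3 → x5)))) → ((x3 → ((x3 ∧ x5) ∧ (x3 ∨ x5))) → ((x5 ∨ x3) ∧ x5))) = False → True = True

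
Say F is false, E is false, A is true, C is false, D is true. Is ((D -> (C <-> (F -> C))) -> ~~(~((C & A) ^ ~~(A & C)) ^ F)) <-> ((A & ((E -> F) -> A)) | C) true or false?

True

F -> C = False -> False = True
C <-> (F -> C) = False <-> True = False
D -> (C <-> (F -> C)) = True -> False = False
C & A = False & True = False
A & C = True & False = False
~(A & C) = ~False = True
~~(A & C) = ~True = False
(C & A) ^ ~~(A & C) = False ^ False = False
~((C & A) ^ ~~(A & C)) = ~False = True
~((C & A) ^ ~~(A & C)) ^ F = True ^ False = True
~(~((C & A) ^ ~~(A & C)) ^ F) = ~True = False
~~(~((C & A) ^ ~~(A & C)) ^ F) = ~False = True
(D -> (C <-> (F -> C))) -> ~~(~((C & A) ^ ~~(A & C)) ^ F) = False -> True = True
E -> F = False -> False = True
(E -> F) -> A = True -> True = True
A & ((E -> F) -> A) = True & True = True
(A & ((E -> F) -> A)) | C = True | False = True
((D -> (C <-> (F -> C))) -> ~~(~((C & A) ^ ~~(A & C)) ^ F)) <-> ((A & ((E -> F) -> A)) | C) = True <-> True = True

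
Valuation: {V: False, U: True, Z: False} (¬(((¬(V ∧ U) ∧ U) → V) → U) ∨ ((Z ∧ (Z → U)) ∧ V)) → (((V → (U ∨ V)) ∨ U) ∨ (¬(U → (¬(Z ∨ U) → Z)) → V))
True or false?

True

V ∧ U = False ∧ True = False
¬(V ∧ U) = ¬False = True
¬(V ∧ U) ∧ U = True ∧ True = True
(¬(V ∧ U) ∧ U) → V = True → False = False
((¬(V ∧ U) ∧ U) → V) → U = False → True = True
¬(((¬(V ∧ U) ∧ U) → V) → U) = ¬True = False
Z → U = False → True = True
Z ∧ (Z → U) = False ∧ True = False
(Z ∧ (Z → U)) ∧ V = False ∧ False = False
¬(((¬(V ∧ U) ∧ U) → V) → U) ∨ ((Z ∧ (Z → U)) ∧ V) = False ∨ False = False
U ∨ V = True ∨ False = True
V → (U ∨ V) = False → True = True
(V → (U ∨ V)) ∨ U = True ∨ True = True
Z ∨ U = False ∨ True = True
¬(Z ∨ U) = ¬True = False
¬(Z ∨ U) → Z = False → False = True
U → (¬(Z ∨ U) → Z) = True → True = True
¬(U → (¬(Z ∨ U) → Z)) = ¬True = False
¬(U → (¬(Z ∨ U) → Z)) → V = False → False = True
((V → (U ∨ V)) ∨ U) ∨ (¬(U → (¬(Z ∨ U) → Z)) → V) = True ∨ True = True
(¬(((¬(V ∧ U) ∧ U) → V) → U) ∨ ((Z ∧ (Z → U)) ∧ V)) → (((V → (U ∨ V)) ∨ U) ∨ (¬(U → (¬(Z ∨ U) → Z)) → V)) = False → True = True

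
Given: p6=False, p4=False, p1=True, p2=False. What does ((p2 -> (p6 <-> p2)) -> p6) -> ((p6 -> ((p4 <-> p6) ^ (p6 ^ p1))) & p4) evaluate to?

Substituting p6=False, p4=False, p1=True, p2=False:
p6 <-> p2 = False <-> False = True
p2 -> (p6 <-> p2) = False -> True = True
(p2 -> (p6 <-> p2)) -> p6 = True -> False = False
p4 <-> p6 = False <-> False = True
p6 ^ p1 = False ^ True = True
(p4 <-> p6) ^ (p6 ^ p1) = True ^ True = False
p6 -> ((p4 <-> p6) ^ (p6 ^ p1)) = False -> False = True
(p6 -> ((p4 <-> p6) ^ (p6 ^ p1))) & p4 = True & False = False
((p2 -> (p6 <-> p2)) -> p6) -> ((p6 -> ((p4 <-> p6) ^ (p6 ^ p1))) & p4) = False -> False = True

True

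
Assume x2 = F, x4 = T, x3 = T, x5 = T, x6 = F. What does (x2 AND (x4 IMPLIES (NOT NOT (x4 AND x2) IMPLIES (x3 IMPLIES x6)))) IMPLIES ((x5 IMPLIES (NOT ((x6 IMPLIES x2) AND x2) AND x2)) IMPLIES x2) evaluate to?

x4 AND x2 = T AND F = F
NOT (x4 AND x2) = NOT F = T
NOT NOT (x4 AND x2) = NOT T = F
x3 IMPLIES x6 = T IMPLIES F = F
NOT NOT (x4 AND x2) IMPLIES (x3 IMPLIES x6) = F IMPLIES F = T
x4 IMPLIES (NOT NOT (x4 AND x2) IMPLIES (x3 IMPLIES x6)) = T IMPLIES T = T
x2 AND (x4 IMPLIES (NOT NOT (x4 AND x2) IMPLIES (x3 IMPLIES x6))) = F AND T = F
x6 IMPLIES x2 = F IMPLIES F = T
(x6 IMPLIES x2) AND x2 = T AND F = F
NOT ((x6 IMPLIES x2) AND x2) = NOT F = T
NOT ((x6 IMPLIES x2) AND x2) AND x2 = T AND F = F
x5 IMPLIES (NOT ((x6 IMPLIES x2) AND x2) AND x2) = T IMPLIES F = F
(x5 IMPLIES (NOT ((x6 IMPLIES x2) AND x2) AND x2)) IMPLIES x2 = F IMPLIES F = T
(x2 AND (x4 IMPLIES (NOT NOT (x4 AND x2) IMPLIES (x3 IMPLIES x6)))) IMPLIES ((x5 IMPLIES (NOT ((x6 IMPLIES x2) AND x2) AND x2)) IMPLIES x2) = F IMPLIES T = T

T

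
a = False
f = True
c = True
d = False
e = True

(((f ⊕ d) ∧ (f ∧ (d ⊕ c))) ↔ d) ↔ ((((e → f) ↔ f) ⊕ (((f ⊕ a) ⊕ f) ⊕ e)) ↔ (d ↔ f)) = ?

False

f ⊕ d = True ⊕ False = True
d ⊕ c = False ⊕ True = True
f ∧ (d ⊕ c) = True ∧ True = True
(f ⊕ d) ∧ (f ∧ (d ⊕ c)) = True ∧ True = True
((f ⊕ d) ∧ (f ∧ (d ⊕ c))) ↔ d = True ↔ False = False
e → f = True → True = True
(e → f) ↔ f = True ↔ True = True
f ⊕ a = True ⊕ False = True
(f ⊕ a) ⊕ f = True ⊕ True = False
((f ⊕ a) ⊕ f) ⊕ e = False ⊕ True = True
((e → f) ↔ f) ⊕ (((f ⊕ a) ⊕ f) ⊕ e) = True ⊕ True = False
d ↔ f = False ↔ True = False
(((e → f) ↔ f) ⊕ (((f ⊕ a) ⊕ f) ⊕ e)) ↔ (d ↔ f) = False ↔ False = True
(((f ⊕ d) ∧ (f ∧ (d ⊕ c))) ↔ d) ↔ ((((e → f) ↔ f) ⊕ (((f ⊕ a) ⊕ f) ⊕ e)) ↔ (d ↔ f)) = False ↔ True = False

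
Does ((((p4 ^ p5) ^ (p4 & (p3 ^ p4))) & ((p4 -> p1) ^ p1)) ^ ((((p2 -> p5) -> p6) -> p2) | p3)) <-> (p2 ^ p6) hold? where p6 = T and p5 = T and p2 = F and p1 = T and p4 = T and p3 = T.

T

p4 ^ p5 = T ^ T = F
p3 ^ p4 = T ^ T = F
p4 & (p3 ^ p4) = T & F = F
(p4 ^ p5) ^ (p4 & (p3 ^ p4)) = F ^ F = F
p4 -> p1 = T -> T = T
(p4 -> p1) ^ p1 = T ^ T = F
((p4 ^ p5) ^ (p4 & (p3 ^ p4))) & ((p4 -> p1) ^ p1) = F & F = F
p2 -> p5 = F -> T = T
(p2 -> p5) -> p6 = T -> T = T
((p2 -> p5) -> p6) -> p2 = T -> F = F
(((p2 -> p5) -> p6) -> p2) | p3 = F | T = T
(((p4 ^ p5) ^ (p4 & (p3 ^ p4))) & ((p4 -> p1) ^ p1)) ^ ((((p2 -> p5) -> p6) -> p2) | p3) = F ^ T = T
p2 ^ p6 = F ^ T = T
((((p4 ^ p5) ^ (p4 & (p3 ^ p4))) & ((p4 -> p1) ^ p1)) ^ ((((p2 -> p5) -> p6) -> p2) | p3)) <-> (p2 ^ p6) = T <-> T = T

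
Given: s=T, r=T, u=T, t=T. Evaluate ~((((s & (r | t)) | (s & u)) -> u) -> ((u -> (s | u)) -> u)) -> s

T

r | t = T | T = T
s & (r | t) = T & T = T
s & u = T & T = T
(s & (r | t)) | (s & u) = T | T = T
((s & (r | t)) | (s & u)) -> u = T -> T = T
s | u = T | T = T
u -> (s | u) = T -> T = T
(u -> (s | u)) -> u = T -> T = T
(((s & (r | t)) | (s & u)) -> u) -> ((u -> (s | u)) -> u) = T -> T = T
~((((s & (r | t)) | (s & u)) -> u) -> ((u -> (s | u)) -> u)) = ~T = F
~((((s & (r | t)) | (s & u)) -> u) -> ((u -> (s | u)) -> u)) -> s = F -> T = T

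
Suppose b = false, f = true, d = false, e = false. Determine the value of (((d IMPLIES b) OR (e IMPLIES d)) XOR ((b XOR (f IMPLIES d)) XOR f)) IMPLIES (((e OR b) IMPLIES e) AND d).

true

d IMPLIES b = false IMPLIES false = true
e IMPLIES d = false IMPLIES false = true
(d IMPLIES b) OR (e IMPLIES d) = true OR true = true
f IMPLIES d = true IMPLIES false = false
b XOR (f IMPLIES d) = false XOR false = false
(b XOR (f IMPLIES d)) XOR f = false XOR true = true
((d IMPLIES b) OR (e IMPLIES d)) XOR ((b XOR (f IMPLIES d)) XOR f) = true XOR true = false
e OR b = false OR false = false
(e OR b) IMPLIES e = false IMPLIES false = true
((e OR b) IMPLIES e) AND d = true AND false = false
(((d IMPLIES b) OR (e IMPLIES d)) XOR ((b XOR (f IMPLIES d)) XOR f)) IMPLIES (((e OR b) IMPLIES e) AND d) = false IMPLIES false = true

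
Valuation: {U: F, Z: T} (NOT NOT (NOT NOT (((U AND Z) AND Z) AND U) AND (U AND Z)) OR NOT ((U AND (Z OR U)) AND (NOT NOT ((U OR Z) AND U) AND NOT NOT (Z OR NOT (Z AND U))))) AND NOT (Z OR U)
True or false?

F

Substituting U=F, Z=T:
U AND Z = F AND T = F
(U AND Z) AND Z = F AND T = F
((U AND Z) AND Z) AND U = F AND F = F
NOT (((U AND Z) AND Z) AND U) = NOT F = T
NOT NOT (((U AND Z) AND Z) AND U) = NOT T = F
U AND Z = F AND T = F
NOT NOT (((U AND Z) AND Z) AND U) AND (U AND Z) = F AND F = F
NOT (NOT NOT (((U AND Z) AND Z) AND U) AND (U AND Z)) = NOT F = T
NOT NOT (NOT NOT (((U AND Z) AND Z) AND U) AND (U AND Z)) = NOT T = F
Z OR U = T OR F = T
U AND (Z OR U) = F AND T = F
U OR Z = F OR T = T
(U OR Z) AND U = T AND F = F
NOT ((U OR Z) AND U) = NOT F = T
NOT NOT ((U OR Z) AND U) = NOT T = F
Z AND U = T AND F = F
NOT (Z AND U) = NOT F = T
Z OR NOT (Z AND U) = T OR T = T
NOT (Z OR NOT (Z AND U)) = NOT T = F
NOT NOT (Z OR NOT (Z AND U)) = NOT F = T
NOT NOT ((U OR Z) AND U) AND NOT NOT (Z OR NOT (Z AND U)) = F AND T = F
(U AND (Z OR U)) AND (NOT NOT ((U OR Z) AND U) AND NOT NOT (Z OR NOT (Z AND U))) = F AND F = F
NOT ((U AND (Z OR U)) AND (NOT NOT ((U OR Z) AND U) AND NOT NOT (Z OR NOT (Z AND U)))) = NOT F = T
NOT NOT (NOT NOT (((U AND Z) AND Z) AND U) AND (U AND Z)) OR NOT ((U AND (Z OR U)) AND (NOT NOT ((U OR Z) AND U) AND NOT NOT (Z OR NOT (Z AND U)))) = F OR T = T
Z OR U = T OR F = T
NOT (Z OR U) = NOT T = F
(NOT NOT (NOT NOT (((U AND Z) AND Z) AND U) AND (U AND Z)) OR NOT ((U AND (Z OR U)) AND (NOT NOT ((U OR Z) AND U) AND NOT NOT (Z OR NOT (Z AND U))))) AND NOT (Z OR U) = T AND F = F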